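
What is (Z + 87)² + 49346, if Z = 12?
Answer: 59147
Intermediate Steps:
(Z + 87)² + 49346 = (12 + 87)² + 49346 = 99² + 49346 = 9801 + 49346 = 59147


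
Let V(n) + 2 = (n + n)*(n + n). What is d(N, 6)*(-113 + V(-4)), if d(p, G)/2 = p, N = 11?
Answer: -1122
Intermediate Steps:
V(n) = -2 + 4*n² (V(n) = -2 + (n + n)*(n + n) = -2 + (2*n)*(2*n) = -2 + 4*n²)
d(p, G) = 2*p
d(N, 6)*(-113 + V(-4)) = (2*11)*(-113 + (-2 + 4*(-4)²)) = 22*(-113 + (-2 + 4*16)) = 22*(-113 + (-2 + 64)) = 22*(-113 + 62) = 22*(-51) = -1122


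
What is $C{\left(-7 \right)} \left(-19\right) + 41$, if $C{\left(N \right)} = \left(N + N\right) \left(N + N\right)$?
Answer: $-3683$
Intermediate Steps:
$C{\left(N \right)} = 4 N^{2}$ ($C{\left(N \right)} = 2 N 2 N = 4 N^{2}$)
$C{\left(-7 \right)} \left(-19\right) + 41 = 4 \left(-7\right)^{2} \left(-19\right) + 41 = 4 \cdot 49 \left(-19\right) + 41 = 196 \left(-19\right) + 41 = -3724 + 41 = -3683$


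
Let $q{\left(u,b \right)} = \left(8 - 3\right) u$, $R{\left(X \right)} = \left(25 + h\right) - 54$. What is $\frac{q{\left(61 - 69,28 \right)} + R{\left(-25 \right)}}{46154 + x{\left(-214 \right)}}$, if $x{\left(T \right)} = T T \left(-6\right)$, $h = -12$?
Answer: $\frac{81}{228622} \approx 0.0003543$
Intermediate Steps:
$R{\left(X \right)} = -41$ ($R{\left(X \right)} = \left(25 - 12\right) - 54 = 13 - 54 = -41$)
$q{\left(u,b \right)} = 5 u$
$x{\left(T \right)} = - 6 T^{2}$ ($x{\left(T \right)} = T \left(- 6 T\right) = - 6 T^{2}$)
$\frac{q{\left(61 - 69,28 \right)} + R{\left(-25 \right)}}{46154 + x{\left(-214 \right)}} = \frac{5 \left(61 - 69\right) - 41}{46154 - 6 \left(-214\right)^{2}} = \frac{5 \left(-8\right) - 41}{46154 - 274776} = \frac{-40 - 41}{46154 - 274776} = - \frac{81}{-228622} = \left(-81\right) \left(- \frac{1}{228622}\right) = \frac{81}{228622}$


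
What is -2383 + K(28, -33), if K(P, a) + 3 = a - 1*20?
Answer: -2439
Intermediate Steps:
K(P, a) = -23 + a (K(P, a) = -3 + (a - 1*20) = -3 + (a - 20) = -3 + (-20 + a) = -23 + a)
-2383 + K(28, -33) = -2383 + (-23 - 33) = -2383 - 56 = -2439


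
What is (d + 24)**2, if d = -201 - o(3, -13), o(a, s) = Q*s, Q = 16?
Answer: 961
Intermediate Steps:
o(a, s) = 16*s
d = 7 (d = -201 - 16*(-13) = -201 - 1*(-208) = -201 + 208 = 7)
(d + 24)**2 = (7 + 24)**2 = 31**2 = 961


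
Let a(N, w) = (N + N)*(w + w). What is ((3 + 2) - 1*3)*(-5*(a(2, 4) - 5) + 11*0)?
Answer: -270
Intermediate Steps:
a(N, w) = 4*N*w (a(N, w) = (2*N)*(2*w) = 4*N*w)
((3 + 2) - 1*3)*(-5*(a(2, 4) - 5) + 11*0) = ((3 + 2) - 1*3)*(-5*(4*2*4 - 5) + 11*0) = (5 - 3)*(-5*(32 - 5) + 0) = 2*(-5*27 + 0) = 2*(-135 + 0) = 2*(-135) = -270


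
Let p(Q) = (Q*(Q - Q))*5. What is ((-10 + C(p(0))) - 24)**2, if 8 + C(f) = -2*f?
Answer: 1764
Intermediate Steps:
p(Q) = 0 (p(Q) = (Q*0)*5 = 0*5 = 0)
C(f) = -8 - 2*f
((-10 + C(p(0))) - 24)**2 = ((-10 + (-8 - 2*0)) - 24)**2 = ((-10 + (-8 + 0)) - 24)**2 = ((-10 - 8) - 24)**2 = (-18 - 24)**2 = (-42)**2 = 1764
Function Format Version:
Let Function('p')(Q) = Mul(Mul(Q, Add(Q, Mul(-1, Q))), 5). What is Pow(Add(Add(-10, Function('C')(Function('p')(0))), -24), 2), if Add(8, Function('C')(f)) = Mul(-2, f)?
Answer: 1764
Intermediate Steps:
Function('p')(Q) = 0 (Function('p')(Q) = Mul(Mul(Q, 0), 5) = Mul(0, 5) = 0)
Function('C')(f) = Add(-8, Mul(-2, f))
Pow(Add(Add(-10, Function('C')(Function('p')(0))), -24), 2) = Pow(Add(Add(-10, Add(-8, Mul(-2, 0))), -24), 2) = Pow(Add(Add(-10, Add(-8, 0)), -24), 2) = Pow(Add(Add(-10, -8), -24), 2) = Pow(Add(-18, -24), 2) = Pow(-42, 2) = 1764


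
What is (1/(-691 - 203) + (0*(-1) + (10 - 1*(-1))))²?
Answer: 96687889/799236 ≈ 120.98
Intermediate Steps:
(1/(-691 - 203) + (0*(-1) + (10 - 1*(-1))))² = (1/(-894) + (0 + (10 + 1)))² = (-1/894 + (0 + 11))² = (-1/894 + 11)² = (9833/894)² = 96687889/799236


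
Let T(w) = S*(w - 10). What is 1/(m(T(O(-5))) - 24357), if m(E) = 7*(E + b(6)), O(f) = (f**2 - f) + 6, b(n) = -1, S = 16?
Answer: -1/21452 ≈ -4.6616e-5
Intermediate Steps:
O(f) = 6 + f**2 - f
T(w) = -160 + 16*w (T(w) = 16*(w - 10) = 16*(-10 + w) = -160 + 16*w)
m(E) = -7 + 7*E (m(E) = 7*(E - 1) = 7*(-1 + E) = -7 + 7*E)
1/(m(T(O(-5))) - 24357) = 1/((-7 + 7*(-160 + 16*(6 + (-5)**2 - 1*(-5)))) - 24357) = 1/((-7 + 7*(-160 + 16*(6 + 25 + 5))) - 24357) = 1/((-7 + 7*(-160 + 16*36)) - 24357) = 1/((-7 + 7*(-160 + 576)) - 24357) = 1/((-7 + 7*416) - 24357) = 1/((-7 + 2912) - 24357) = 1/(2905 - 24357) = 1/(-21452) = -1/21452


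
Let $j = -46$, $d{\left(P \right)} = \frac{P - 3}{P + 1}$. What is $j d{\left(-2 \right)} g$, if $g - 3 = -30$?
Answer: $6210$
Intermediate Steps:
$g = -27$ ($g = 3 - 30 = -27$)
$d{\left(P \right)} = \frac{-3 + P}{1 + P}$
$j d{\left(-2 \right)} g = - 46 \frac{-3 - 2}{1 - 2} \left(-27\right) = - 46 \frac{1}{-1} \left(-5\right) \left(-27\right) = - 46 \left(\left(-1\right) \left(-5\right)\right) \left(-27\right) = \left(-46\right) 5 \left(-27\right) = \left(-230\right) \left(-27\right) = 6210$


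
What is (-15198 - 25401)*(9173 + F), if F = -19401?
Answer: 415246572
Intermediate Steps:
(-15198 - 25401)*(9173 + F) = (-15198 - 25401)*(9173 - 19401) = -40599*(-10228) = 415246572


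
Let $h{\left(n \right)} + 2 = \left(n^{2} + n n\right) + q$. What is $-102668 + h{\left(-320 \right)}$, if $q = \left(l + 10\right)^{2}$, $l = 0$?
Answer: $102230$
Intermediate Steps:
$q = 100$ ($q = \left(0 + 10\right)^{2} = 10^{2} = 100$)
$h{\left(n \right)} = 98 + 2 n^{2}$ ($h{\left(n \right)} = -2 + \left(\left(n^{2} + n n\right) + 100\right) = -2 + \left(\left(n^{2} + n^{2}\right) + 100\right) = -2 + \left(2 n^{2} + 100\right) = -2 + \left(100 + 2 n^{2}\right) = 98 + 2 n^{2}$)
$-102668 + h{\left(-320 \right)} = -102668 + \left(98 + 2 \left(-320\right)^{2}\right) = -102668 + \left(98 + 2 \cdot 102400\right) = -102668 + \left(98 + 204800\right) = -102668 + 204898 = 102230$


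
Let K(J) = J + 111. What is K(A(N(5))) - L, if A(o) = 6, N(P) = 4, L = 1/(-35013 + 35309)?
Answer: 34631/296 ≈ 117.00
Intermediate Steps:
L = 1/296 ≈ 0.0033784
K(J) = 111 + J
K(A(N(5))) - L = (111 + 6) - 1*1/296 = 117 - 1/296 = 34631/296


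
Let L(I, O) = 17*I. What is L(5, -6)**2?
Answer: 7225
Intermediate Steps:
L(5, -6)**2 = (17*5)**2 = 85**2 = 7225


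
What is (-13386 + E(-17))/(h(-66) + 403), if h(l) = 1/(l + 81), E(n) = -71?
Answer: -201855/6046 ≈ -33.387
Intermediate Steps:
h(l) = 1/(81 + l)
(-13386 + E(-17))/(h(-66) + 403) = (-13386 - 71)/(1/(81 - 66) + 403) = -13457/(1/15 + 403) = -13457/6046/15 = -13457*15/6046 = -201855/6046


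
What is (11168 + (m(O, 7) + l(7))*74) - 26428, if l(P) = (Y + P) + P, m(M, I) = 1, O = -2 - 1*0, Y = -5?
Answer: -14520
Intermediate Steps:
O = -2 (O = -2 + 0 = -2)
l(P) = -5 + 2*P (l(P) = (-5 + P) + P = -5 + 2*P)
(11168 + (m(O, 7) + l(7))*74) - 26428 = (11168 + (1 + (-5 + 2*7))*74) - 26428 = (11168 + (1 + (-5 + 14))*74) - 26428 = (11168 + (1 + 9)*74) - 26428 = (11168 + 10*74) - 26428 = (11168 + 740) - 26428 = 11908 - 26428 = -14520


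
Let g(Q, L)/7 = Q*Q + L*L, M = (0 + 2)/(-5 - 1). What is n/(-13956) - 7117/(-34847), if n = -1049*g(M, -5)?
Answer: 29361573707/2188461294 ≈ 13.417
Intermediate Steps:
M = -1/3 (M = 2/(-6) = 2*(-1/6) = -1/3 ≈ -0.33333)
g(Q, L) = 7*L**2 + 7*Q**2 (g(Q, L) = 7*(Q*Q + L*L) = 7*(Q**2 + L**2) = 7*(L**2 + Q**2) = 7*L**2 + 7*Q**2)
n = -1659518/9 (n = -1049*(7*(-5)**2 + 7*(-1/3)**2) = -1049*(7*25 + 7*(1/9)) = -1049*(175 + 7/9) = -1049*1582/9 = -1659518/9 ≈ -1.8439e+5)
n/(-13956) - 7117/(-34847) = -1659518/9/(-13956) - 7117/(-34847) = -1659518/9*(-1/13956) - 7117*(-1/34847) = 829759/62802 + 7117/34847 = 29361573707/2188461294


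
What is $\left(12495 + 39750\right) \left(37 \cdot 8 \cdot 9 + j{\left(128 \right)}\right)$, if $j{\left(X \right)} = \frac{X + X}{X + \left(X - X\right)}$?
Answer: $139285170$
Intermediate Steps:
$j{\left(X \right)} = 2$ ($j{\left(X \right)} = \frac{2 X}{X + 0} = \frac{2 X}{X} = 2$)
$\left(12495 + 39750\right) \left(37 \cdot 8 \cdot 9 + j{\left(128 \right)}\right) = \left(12495 + 39750\right) \left(37 \cdot 8 \cdot 9 + 2\right) = 52245 \left(296 \cdot 9 + 2\right) = 52245 \left(2664 + 2\right) = 52245 \cdot 2666 = 139285170$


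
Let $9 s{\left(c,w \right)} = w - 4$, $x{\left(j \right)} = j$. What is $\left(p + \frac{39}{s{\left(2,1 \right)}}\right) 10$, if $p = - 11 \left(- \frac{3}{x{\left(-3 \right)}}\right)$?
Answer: $-1280$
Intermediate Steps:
$s{\left(c,w \right)} = - \frac{4}{9} + \frac{w}{9}$ ($s{\left(c,w \right)} = \frac{w - 4}{9} = \frac{-4 + w}{9} = - \frac{4}{9} + \frac{w}{9}$)
$p = -11$ ($p = - 11 \left(- \frac{3}{-3}\right) = - 11 \left(\left(-3\right) \left(- \frac{1}{3}\right)\right) = \left(-11\right) 1 = -11$)
$\left(p + \frac{39}{s{\left(2,1 \right)}}\right) 10 = \left(-11 + \frac{39}{- \frac{4}{9} + \frac{1}{9} \cdot 1}\right) 10 = \left(-11 + \frac{39}{- \frac{4}{9} + \frac{1}{9}}\right) 10 = \left(-11 + \frac{39}{- \frac{1}{3}}\right) 10 = \left(-11 + 39 \left(-3\right)\right) 10 = \left(-11 - 117\right) 10 = \left(-128\right) 10 = -1280$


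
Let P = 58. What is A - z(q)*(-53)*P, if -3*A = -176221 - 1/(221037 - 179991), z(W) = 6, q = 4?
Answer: 9504324439/123138 ≈ 77184.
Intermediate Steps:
A = 7233167167/123138 (A = -(-176221 - 1/(221037 - 179991))/3 = -(-176221 - 1/41046)/3 = -⅓*(-7233167167/41046) = 7233167167/123138 ≈ 58740.)
A - z(q)*(-53)*P = 7233167167/123138 - 6*(-53)*58 = 7233167167/123138 - (-318)*58 = 7233167167/123138 - 1*(-18444) = 7233167167/123138 + 18444 = 9504324439/123138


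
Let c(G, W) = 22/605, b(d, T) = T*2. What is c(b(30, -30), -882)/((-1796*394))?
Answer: -1/19459660 ≈ -5.1388e-8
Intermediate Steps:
b(d, T) = 2*T
c(G, W) = 2/55 (c(G, W) = 22*(1/605) = 2/55)
c(b(30, -30), -882)/((-1796*394)) = 2/(55*((-1796*394))) = (2/55)/(-707624) = (2/55)*(-1/707624) = -1/19459660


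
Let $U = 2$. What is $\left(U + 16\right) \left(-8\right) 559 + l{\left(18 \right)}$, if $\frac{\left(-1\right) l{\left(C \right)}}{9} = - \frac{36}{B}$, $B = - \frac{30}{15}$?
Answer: $-80658$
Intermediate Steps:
$B = -2$ ($B = \left(-30\right) \frac{1}{15} = -2$)
$l{\left(C \right)} = -162$ ($l{\left(C \right)} = - 9 \left(- \frac{36}{-2}\right) = - 9 \left(\left(-36\right) \left(- \frac{1}{2}\right)\right) = \left(-9\right) 18 = -162$)
$\left(U + 16\right) \left(-8\right) 559 + l{\left(18 \right)} = \left(2 + 16\right) \left(-8\right) 559 - 162 = 18 \left(-8\right) 559 - 162 = \left(-144\right) 559 - 162 = -80496 - 162 = -80658$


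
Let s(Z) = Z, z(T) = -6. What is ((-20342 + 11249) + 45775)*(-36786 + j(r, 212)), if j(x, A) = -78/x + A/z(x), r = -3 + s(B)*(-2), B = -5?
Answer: -28372866724/21 ≈ -1.3511e+9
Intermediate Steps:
r = 7 (r = -3 - 5*(-2) = -3 + 10 = 7)
j(x, A) = -78/x - A/6 (j(x, A) = -78/x + A/(-6) = -78/x + A*(-1/6) = -78/x - A/6)
((-20342 + 11249) + 45775)*(-36786 + j(r, 212)) = ((-20342 + 11249) + 45775)*(-36786 + (-78/7 - 1/6*212)) = (-9093 + 45775)*(-36786 + (-78*1/7 - 106/3)) = 36682*(-36786 + (-78/7 - 106/3)) = 36682*(-36786 - 976/21) = 36682*(-773482/21) = -28372866724/21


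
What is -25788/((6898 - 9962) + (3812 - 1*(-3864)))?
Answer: -6447/1153 ≈ -5.5915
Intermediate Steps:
-25788/((6898 - 9962) + (3812 - 1*(-3864))) = -25788/(-3064 + (3812 + 3864)) = -25788/(-3064 + 7676) = -25788/4612 = -25788*1/4612 = -6447/1153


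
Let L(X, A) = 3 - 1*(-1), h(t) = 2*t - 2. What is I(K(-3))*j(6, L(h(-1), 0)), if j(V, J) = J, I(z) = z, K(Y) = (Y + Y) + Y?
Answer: -36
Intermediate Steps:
h(t) = -2 + 2*t
L(X, A) = 4 (L(X, A) = 3 + 1 = 4)
K(Y) = 3*Y (K(Y) = 2*Y + Y = 3*Y)
I(K(-3))*j(6, L(h(-1), 0)) = (3*(-3))*4 = -9*4 = -36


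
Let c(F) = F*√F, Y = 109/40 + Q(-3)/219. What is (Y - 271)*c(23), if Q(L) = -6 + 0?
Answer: -18019189*√23/2920 ≈ -29595.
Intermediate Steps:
Q(L) = -6
Y = 7877/2920 (Y = 109/40 - 6/219 = 109*(1/40) - 6*1/219 = 109/40 - 2/73 = 7877/2920 ≈ 2.6976)
c(F) = F^(3/2)
(Y - 271)*c(23) = (7877/2920 - 271)*23^(3/2) = -18019189*√23/2920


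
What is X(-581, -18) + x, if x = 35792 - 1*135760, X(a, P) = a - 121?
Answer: -100670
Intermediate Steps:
X(a, P) = -121 + a
x = -99968 (x = 35792 - 135760 = -99968)
X(-581, -18) + x = (-121 - 581) - 99968 = -702 - 99968 = -100670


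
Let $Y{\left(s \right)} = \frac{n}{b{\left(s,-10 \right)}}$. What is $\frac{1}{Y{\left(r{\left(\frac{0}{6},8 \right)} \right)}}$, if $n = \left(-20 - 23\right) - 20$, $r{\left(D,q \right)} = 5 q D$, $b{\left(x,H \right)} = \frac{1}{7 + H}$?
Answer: $\frac{1}{189} \approx 0.005291$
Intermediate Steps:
$r{\left(D,q \right)} = 5 D q$
$n = -63$ ($n = -43 - 20 = -63$)
$Y{\left(s \right)} = 189$ ($Y{\left(s \right)} = - \frac{63}{\frac{1}{7 - 10}} = - \frac{63}{\frac{1}{-3}} = - \frac{63}{- \frac{1}{3}} = \left(-63\right) \left(-3\right) = 189$)
$\frac{1}{Y{\left(r{\left(\frac{0}{6},8 \right)} \right)}} = \frac{1}{189}$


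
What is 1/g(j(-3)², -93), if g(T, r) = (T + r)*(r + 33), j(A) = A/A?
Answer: 1/5520 ≈ 0.00018116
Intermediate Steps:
j(A) = 1
g(T, r) = (33 + r)*(T + r) (g(T, r) = (T + r)*(33 + r) = (33 + r)*(T + r))
1/g(j(-3)², -93) = 1/((-93)² + 33*1² + 33*(-93) + 1²*(-93)) = 1/(8649 + 33*1 - 3069 + 1*(-93)) = 1/(8649 + 33 - 3069 - 93) = 1/5520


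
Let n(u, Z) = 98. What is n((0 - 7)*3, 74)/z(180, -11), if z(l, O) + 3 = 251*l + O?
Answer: 49/22583 ≈ 0.0021698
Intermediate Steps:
z(l, O) = -3 + O + 251*l (z(l, O) = -3 + (251*l + O) = -3 + (O + 251*l) = -3 + O + 251*l)
n((0 - 7)*3, 74)/z(180, -11) = 98/(-3 - 11 + 251*180) = 98/(-3 - 11 + 45180) = 98/45166 = 98*(1/45166) = 49/22583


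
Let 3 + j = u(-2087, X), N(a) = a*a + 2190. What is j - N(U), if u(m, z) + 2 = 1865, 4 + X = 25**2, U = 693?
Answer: -480579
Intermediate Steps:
X = 621 (X = -4 + 25**2 = -4 + 625 = 621)
N(a) = 2190 + a**2 (N(a) = a**2 + 2190 = 2190 + a**2)
u(m, z) = 1863 (u(m, z) = -2 + 1865 = 1863)
j = 1860 (j = -3 + 1863 = 1860)
j - N(U) = 1860 - (2190 + 693**2) = 1860 - (2190 + 480249) = 1860 - 1*482439 = 1860 - 482439 = -480579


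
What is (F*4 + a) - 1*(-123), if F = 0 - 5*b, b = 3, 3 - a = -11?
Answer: 77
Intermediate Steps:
a = 14 (a = 3 - 1*(-11) = 3 + 11 = 14)
F = -15 (F = 0 - 5*3 = 0 - 15 = -15)
(F*4 + a) - 1*(-123) = (-15*4 + 14) - 1*(-123) = (-60 + 14) + 123 = -46 + 123 = 77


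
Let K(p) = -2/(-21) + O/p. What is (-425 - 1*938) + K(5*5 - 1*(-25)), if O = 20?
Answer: -143063/105 ≈ -1362.5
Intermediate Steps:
K(p) = 2/21 + 20/p (K(p) = -2/(-21) + 20/p = -2*(-1/21) + 20/p = 2/21 + 20/p)
(-425 - 1*938) + K(5*5 - 1*(-25)) = (-425 - 1*938) + (2/21 + 20/(5*5 - 1*(-25))) = (-425 - 938) + (2/21 + 20/(25 + 25)) = -1363 + (2/21 + 20/50) = -1363 + (2/21 + 20*(1/50)) = -1363 + (2/21 + ⅖) = -1363 + 52/105 = -143063/105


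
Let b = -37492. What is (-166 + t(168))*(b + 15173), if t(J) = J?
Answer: -44638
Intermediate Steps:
(-166 + t(168))*(b + 15173) = (-166 + 168)*(-37492 + 15173) = 2*(-22319) = -44638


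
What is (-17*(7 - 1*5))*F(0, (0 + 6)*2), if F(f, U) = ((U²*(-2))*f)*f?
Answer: 0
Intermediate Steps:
F(f, U) = -2*U²*f² (F(f, U) = ((-2*U²)*f)*f = (-2*f*U²)*f = -2*U²*f²)
(-17*(7 - 1*5))*F(0, (0 + 6)*2) = (-17*(7 - 1*5))*(-2*((0 + 6)*2)²*0²) = (-17*(7 - 5))*(-2*(6*2)²*0) = (-17*2)*(-2*12²*0) = -(-68)*144*0 = -34*0 = 0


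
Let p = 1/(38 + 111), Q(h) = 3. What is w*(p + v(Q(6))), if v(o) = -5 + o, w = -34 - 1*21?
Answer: 16335/149 ≈ 109.63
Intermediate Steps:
w = -55 (w = -34 - 21 = -55)
p = 1/149 ≈ 0.0067114
w*(p + v(Q(6))) = -55*(1/149 + (-5 + 3)) = -55*(1/149 - 2) = -55*(-297/149) = 16335/149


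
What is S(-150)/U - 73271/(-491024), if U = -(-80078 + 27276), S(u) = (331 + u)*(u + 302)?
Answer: 8688953815/12963524624 ≈ 0.67026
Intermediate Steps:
S(u) = (302 + u)*(331 + u) (S(u) = (331 + u)*(302 + u) = (302 + u)*(331 + u))
U = 52802 (U = -1*(-52802) = 52802)
S(-150)/U - 73271/(-491024) = (99962 + (-150)**2 + 633*(-150))/52802 - 73271/(-491024) = (99962 + 22500 - 94950)*(1/52802) - 73271*(-1/491024) = 27512*(1/52802) + 73271/491024 = 13756/26401 + 73271/491024 = 8688953815/12963524624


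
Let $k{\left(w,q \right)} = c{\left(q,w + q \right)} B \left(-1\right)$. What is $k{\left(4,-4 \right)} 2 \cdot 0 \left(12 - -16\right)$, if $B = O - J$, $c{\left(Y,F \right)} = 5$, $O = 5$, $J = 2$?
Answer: $0$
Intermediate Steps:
$B = 3$ ($B = 5 - 2 = 3$)
$k{\left(w,q \right)} = -15$ ($k{\left(w,q \right)} = 5 \cdot 3 \left(-1\right) = 15 \left(-1\right) = -15$)
$k{\left(4,-4 \right)} 2 \cdot 0 \left(12 - -16\right) = \left(-15\right) 2 \cdot 0 \left(12 - -16\right) = \left(-30\right) 0 \left(12 + 16\right) = 0 \cdot 28 = 0$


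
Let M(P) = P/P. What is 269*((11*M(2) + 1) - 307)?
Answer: -79355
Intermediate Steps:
M(P) = 1
269*((11*M(2) + 1) - 307) = 269*((11*1 + 1) - 307) = 269*((11 + 1) - 307) = 269*(12 - 307) = 269*(-295) = -79355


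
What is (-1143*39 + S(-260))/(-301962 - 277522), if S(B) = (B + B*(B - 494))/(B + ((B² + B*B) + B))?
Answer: 23090133/300172712 ≈ 0.076923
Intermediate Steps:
S(B) = (B + B*(-494 + B))/(2*B + 2*B²) (S(B) = (B + B*(-494 + B))/(B + ((B² + B²) + B)) = (B + B*(-494 + B))/(B + (2*B² + B)) = (B + B*(-494 + B))/(B + (B + 2*B²)) = (B + B*(-494 + B))/(2*B + 2*B²))
(-1143*39 + S(-260))/(-301962 - 277522) = (-1143*39 + (-493 - 260)/(2*(1 - 260)))/(-301962 - 277522) = (-44577 + (½)*(-753)/(-259))/(-579484) = (-44577 + (½)*(-1/259)*(-753))*(-1/579484) = (-44577 + 753/518)*(-1/579484) = -23090133/518*(-1/579484) = 23090133/300172712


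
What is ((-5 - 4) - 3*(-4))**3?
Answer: 27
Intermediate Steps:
((-5 - 4) - 3*(-4))**3 = (-9 + 12)**3 = 3**3 = 27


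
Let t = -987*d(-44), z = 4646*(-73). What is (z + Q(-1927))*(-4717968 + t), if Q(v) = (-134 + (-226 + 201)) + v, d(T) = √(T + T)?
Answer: 1609978272192 + 673615656*I*√22 ≈ 1.61e+12 + 3.1595e+9*I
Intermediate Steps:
d(T) = √2*√T (d(T) = √(2*T) = √2*√T)
Q(v) = -159 + v (Q(v) = (-134 - 25) + v = -159 + v)
z = -339158
t = -1974*I*√22 (t = -987*√2*√(-44) = -987*√2*2*I*√11 = -1974*I*√22 ≈ -9258.9*I)
(z + Q(-1927))*(-4717968 + t) = (-339158 + (-159 - 1927))*(-4717968 - 1974*I*√22) = (-339158 - 2086)*(-4717968 - 1974*I*√22) = -341244*(-4717968 - 1974*I*√22) = 1609978272192 + 673615656*I*√22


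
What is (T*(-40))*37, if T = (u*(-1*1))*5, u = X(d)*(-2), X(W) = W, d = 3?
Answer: -44400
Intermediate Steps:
u = -6 (u = 3*(-2) = -6)
T = 30 (T = -(-6)*5 = -6*(-1)*5 = 6*5 = 30)
(T*(-40))*37 = (30*(-40))*37 = -1200*37 = -44400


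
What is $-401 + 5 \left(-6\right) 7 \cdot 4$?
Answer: $-1241$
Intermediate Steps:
$-401 + 5 \left(-6\right) 7 \cdot 4 = -401 + \left(-30\right) 7 \cdot 4 = -401 - 840 = -1241$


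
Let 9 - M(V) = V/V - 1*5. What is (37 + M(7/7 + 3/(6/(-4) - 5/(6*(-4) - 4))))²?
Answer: 2500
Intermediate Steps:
M(V) = 13 (M(V) = 9 - (V/V - 1*5) = 9 - (1 - 5) = 9 - 1*(-4) = 9 + 4 = 13)
(37 + M(7/7 + 3/(6/(-4) - 5/(6*(-4) - 4))))² = (37 + 13)² = 50² = 2500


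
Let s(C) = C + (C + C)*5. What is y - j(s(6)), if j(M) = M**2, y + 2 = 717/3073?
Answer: -13391417/3073 ≈ -4357.8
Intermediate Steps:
s(C) = 11*C (s(C) = C + (2*C)*5 = C + 10*C = 11*C)
y = -5429/3073 (y = -2 + 717/3073 = -5429/3073 ≈ -1.7667)
y - j(s(6)) = -5429/3073 - (11*6)**2 = -5429/3073 - 1*66**2 = -5429/3073 - 1*4356 = -5429/3073 - 4356 = -13391417/3073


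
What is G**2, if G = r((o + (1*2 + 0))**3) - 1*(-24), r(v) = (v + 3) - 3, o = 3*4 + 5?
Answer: 47375689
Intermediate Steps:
o = 17 (o = 12 + 5 = 17)
r(v) = v (r(v) = (3 + v) - 3 = v)
G = 6883 (G = (17 + (1*2 + 0))**3 - 1*(-24) = (17 + (2 + 0))**3 + 24 = (17 + 2)**3 + 24 = 19**3 + 24 = 6859 + 24 = 6883)
G**2 = 6883**2 = 47375689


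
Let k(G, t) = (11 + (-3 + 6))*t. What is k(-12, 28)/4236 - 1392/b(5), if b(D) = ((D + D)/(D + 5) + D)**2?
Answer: -40850/1059 ≈ -38.574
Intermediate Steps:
b(D) = (D + 2*D/(5 + D))**2 (b(D) = ((2*D)/(5 + D) + D)**2 = (2*D/(5 + D) + D)**2 = (D + 2*D/(5 + D))**2)
k(G, t) = 14*t (k(G, t) = (11 + 3)*t = 14*t)
k(-12, 28)/4236 - 1392/b(5) = (14*28)/4236 - 1392*(5 + 5)**2/(25*(7 + 5)**2) = 392*(1/4236) - 1392/(25*12**2/10**2) = 98/1059 - 1392/(25*(1/100)*144) = 98/1059 - 1392/36 = 98/1059 - 1392*1/36 = 98/1059 - 116/3 = -40850/1059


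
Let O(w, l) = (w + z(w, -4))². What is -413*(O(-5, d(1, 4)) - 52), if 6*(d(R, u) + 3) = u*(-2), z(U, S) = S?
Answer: -11977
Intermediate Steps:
d(R, u) = -3 - u/3 (d(R, u) = -3 + (u*(-2))/6 = -3 + (-2*u)/6 = -3 - u/3)
O(w, l) = (-4 + w)² (O(w, l) = (w - 4)² = (-4 + w)²)
-413*(O(-5, d(1, 4)) - 52) = -413*((-4 - 5)² - 52) = -413*((-9)² - 52) = -413*(81 - 52) = -413*29 = -11977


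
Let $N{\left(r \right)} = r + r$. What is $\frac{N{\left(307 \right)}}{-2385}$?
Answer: $- \frac{614}{2385} \approx -0.25744$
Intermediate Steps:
$N{\left(r \right)} = 2 r$
$\frac{N{\left(307 \right)}}{-2385} = \frac{2 \cdot 307}{-2385} = 614 \left(- \frac{1}{2385}\right) = - \frac{614}{2385}$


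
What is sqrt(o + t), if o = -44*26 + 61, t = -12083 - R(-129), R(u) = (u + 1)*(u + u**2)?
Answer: sqrt(2100370) ≈ 1449.3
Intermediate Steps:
R(u) = (1 + u)*(u + u**2)
t = 2101453 (t = -12083 - (-129)*(1 + (-129)**2 + 2*(-129)) = -12083 - (-129)*(1 + 16641 - 258) = -12083 - (-129)*16384 = -12083 - 1*(-2113536) = -12083 + 2113536 = 2101453)
o = -1083 (o = -1144 + 61 = -1083)
sqrt(o + t) = sqrt(-1083 + 2101453) = sqrt(2100370)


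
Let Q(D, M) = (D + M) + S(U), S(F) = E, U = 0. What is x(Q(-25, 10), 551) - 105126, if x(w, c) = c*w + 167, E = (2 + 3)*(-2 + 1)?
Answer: -115979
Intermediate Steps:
E = -5 (E = 5*(-1) = -5)
S(F) = -5
Q(D, M) = -5 + D + M (Q(D, M) = (D + M) - 5 = -5 + D + M)
x(w, c) = 167 + c*w
x(Q(-25, 10), 551) - 105126 = (167 + 551*(-5 - 25 + 10)) - 105126 = (167 + 551*(-20)) - 105126 = (167 - 11020) - 105126 = -10853 - 105126 = -115979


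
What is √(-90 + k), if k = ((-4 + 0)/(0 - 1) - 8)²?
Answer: I*√74 ≈ 8.6023*I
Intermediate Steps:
k = 16 (k = (-4/(-1) - 8)² = (-4*(-1) - 8)² = (4 - 8)² = (-4)² = 16)
√(-90 + k) = √(-90 + 16) = √(-74) = I*√74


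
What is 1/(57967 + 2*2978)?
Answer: 1/63923 ≈ 1.5644e-5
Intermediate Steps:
1/(57967 + 2*2978) = 1/(57967 + 5956) = 1/63923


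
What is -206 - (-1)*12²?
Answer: -62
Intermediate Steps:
-206 - (-1)*12² = -206 - (-1)*144 = -206 - 1*(-144) = -206 + 144 = -62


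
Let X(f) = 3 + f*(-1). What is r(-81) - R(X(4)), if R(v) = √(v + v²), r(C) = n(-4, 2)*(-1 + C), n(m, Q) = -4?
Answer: 328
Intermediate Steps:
X(f) = 3 - f
r(C) = 4 - 4*C (r(C) = -4*(-1 + C) = 4 - 4*C)
r(-81) - R(X(4)) = (4 - 4*(-81)) - √((3 - 1*4)*(1 + (3 - 1*4))) = (4 + 324) - √((3 - 4)*(1 + (3 - 4))) = 328 - √(-(1 - 1)) = 328 - √(-1*0) = 328 - √0 = 328 - 1*0 = 328 + 0 = 328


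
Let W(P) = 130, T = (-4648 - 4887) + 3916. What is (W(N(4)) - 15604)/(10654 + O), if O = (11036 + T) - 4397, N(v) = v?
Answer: -7737/5837 ≈ -1.3255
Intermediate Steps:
T = -5619 (T = -9535 + 3916 = -5619)
O = 1020 (O = (11036 - 5619) - 4397 = 5417 - 4397 = 1020)
(W(N(4)) - 15604)/(10654 + O) = (130 - 15604)/(10654 + 1020) = -15474/11674 = -15474*1/11674 = -7737/5837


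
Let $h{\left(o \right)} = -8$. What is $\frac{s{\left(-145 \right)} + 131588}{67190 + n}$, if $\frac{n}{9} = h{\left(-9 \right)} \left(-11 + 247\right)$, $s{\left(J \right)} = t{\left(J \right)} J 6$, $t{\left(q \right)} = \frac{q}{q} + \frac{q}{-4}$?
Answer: $\frac{198361}{100396} \approx 1.9758$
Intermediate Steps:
$t{\left(q \right)} = 1 - \frac{q}{4}$ ($t{\left(q \right)} = 1 + q \left(- \frac{1}{4}\right) = 1 - \frac{q}{4}$)
$s{\left(J \right)} = 6 J \left(1 - \frac{J}{4}\right)$ ($s{\left(J \right)} = \left(1 - \frac{J}{4}\right) J 6 = J \left(1 - \frac{J}{4}\right) 6 = 6 J \left(1 - \frac{J}{4}\right)$)
$n = -16992$ ($n = 9 \left(- 8 \left(-11 + 247\right)\right) = 9 \left(\left(-8\right) 236\right) = 9 \left(-1888\right) = -16992$)
$\frac{s{\left(-145 \right)} + 131588}{67190 + n} = \frac{\frac{3}{2} \left(-145\right) \left(4 - -145\right) + 131588}{67190 - 16992} = \frac{\frac{3}{2} \left(-145\right) \left(4 + 145\right) + 131588}{50198} = \left(\frac{3}{2} \left(-145\right) 149 + 131588\right) \frac{1}{50198} = \left(- \frac{64815}{2} + 131588\right) \frac{1}{50198} = \frac{198361}{2} \cdot \frac{1}{50198} = \frac{198361}{100396}$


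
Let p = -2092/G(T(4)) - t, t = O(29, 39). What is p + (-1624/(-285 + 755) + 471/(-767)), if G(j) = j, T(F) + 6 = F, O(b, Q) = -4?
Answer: 188523761/180245 ≈ 1045.9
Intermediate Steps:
T(F) = -6 + F
t = -4
p = 1050 (p = -2092/(-6 + 4) - 1*(-4) = -2092/(-2) + 4 = -2092*(-1/2) + 4 = 1046 + 4 = 1050)
p + (-1624/(-285 + 755) + 471/(-767)) = 1050 + (-1624/(-285 + 755) + 471/(-767)) = 1050 + (-1624/470 + 471*(-1/767)) = 1050 + (-1624*1/470 - 471/767) = 1050 + (-812/235 - 471/767) = 1050 - 733489/180245 = 188523761/180245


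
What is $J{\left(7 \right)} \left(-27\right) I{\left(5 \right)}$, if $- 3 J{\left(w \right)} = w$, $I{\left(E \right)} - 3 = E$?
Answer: $504$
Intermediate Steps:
$I{\left(E \right)} = 3 + E$
$J{\left(w \right)} = - \frac{w}{3}$
$J{\left(7 \right)} \left(-27\right) I{\left(5 \right)} = \left(- \frac{1}{3}\right) 7 \left(-27\right) \left(3 + 5\right) = \left(- \frac{7}{3}\right) \left(-27\right) 8 = 63 \cdot 8 = 504$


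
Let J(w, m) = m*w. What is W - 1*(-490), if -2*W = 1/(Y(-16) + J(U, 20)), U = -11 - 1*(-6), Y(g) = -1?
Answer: 98981/202 ≈ 490.00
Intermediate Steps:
U = -5 (U = -11 + 6 = -5)
W = 1/202 (W = -1/(2*(-1 + 20*(-5))) = -1/(2*(-1 - 100)) = -½/(-101) = -½*(-1/101) = 1/202 ≈ 0.0049505)
W - 1*(-490) = 1/202 - 1*(-490) = 1/202 + 490 = 98981/202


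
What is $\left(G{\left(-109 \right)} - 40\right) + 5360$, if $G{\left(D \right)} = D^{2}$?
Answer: $17201$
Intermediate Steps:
$\left(G{\left(-109 \right)} - 40\right) + 5360 = \left(\left(-109\right)^{2} - 40\right) + 5360 = \left(11881 - 40\right) + 5360 = 11841 + 5360 = 17201$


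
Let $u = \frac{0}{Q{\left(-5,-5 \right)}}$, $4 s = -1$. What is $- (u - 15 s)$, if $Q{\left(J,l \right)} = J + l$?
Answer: $- \frac{15}{4} \approx -3.75$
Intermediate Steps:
$s = - \frac{1}{4}$ ($s = \frac{1}{4} \left(-1\right) = - \frac{1}{4} \approx -0.25$)
$u = 0$ ($u = \frac{0}{-5 - 5} = \frac{0}{-10} = 0 \left(- \frac{1}{10}\right) = 0$)
$- (u - 15 s) = - (0 - - \frac{15}{4}) = - (0 + \frac{15}{4}) = \left(-1\right) \frac{15}{4} = - \frac{15}{4}$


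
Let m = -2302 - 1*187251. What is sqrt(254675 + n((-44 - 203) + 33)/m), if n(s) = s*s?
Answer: sqrt(9150550610087887)/189553 ≈ 504.65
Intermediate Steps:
m = -189553 (m = -2302 - 187251 = -189553)
n(s) = s**2
sqrt(254675 + n((-44 - 203) + 33)/m) = sqrt(254675 + ((-44 - 203) + 33)**2/(-189553)) = sqrt(254675 + (-247 + 33)**2*(-1/189553)) = sqrt(254675 + (-214)**2*(-1/189553)) = sqrt(254675 + 45796*(-1/189553)) = sqrt(254675 - 45796/189553) = sqrt(48274364479/189553) = sqrt(9150550610087887)/189553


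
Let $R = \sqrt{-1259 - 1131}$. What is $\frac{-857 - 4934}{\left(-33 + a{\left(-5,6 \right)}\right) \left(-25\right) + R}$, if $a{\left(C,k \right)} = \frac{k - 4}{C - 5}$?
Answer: $- \frac{480653}{69129} + \frac{5791 i \sqrt{2390}}{691290} \approx -6.953 + 0.40954 i$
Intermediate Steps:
$R = i \sqrt{2390}$ ($R = \sqrt{-2390} = i \sqrt{2390} \approx 48.888 i$)
$a{\left(C,k \right)} = \frac{-4 + k}{-5 + C}$
$\frac{-857 - 4934}{\left(-33 + a{\left(-5,6 \right)}\right) \left(-25\right) + R} = \frac{-857 - 4934}{\left(-33 + \frac{-4 + 6}{-5 - 5}\right) \left(-25\right) + i \sqrt{2390}} = - \frac{5791}{\left(-33 + \frac{1}{-10} \cdot 2\right) \left(-25\right) + i \sqrt{2390}} = - \frac{5791}{\left(-33 - \frac{1}{5}\right) \left(-25\right) + i \sqrt{2390}} = - \frac{5791}{\left(- \frac{166}{5}\right) \left(-25\right) + i \sqrt{2390}} = - \frac{5791}{830 + i \sqrt{2390}}$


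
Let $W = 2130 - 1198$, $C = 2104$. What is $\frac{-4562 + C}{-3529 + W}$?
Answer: $\frac{2458}{2597} \approx 0.94648$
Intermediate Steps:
$W = 932$
$\frac{-4562 + C}{-3529 + W} = \frac{-4562 + 2104}{-3529 + 932} = - \frac{2458}{-2597} = \left(-2458\right) \left(- \frac{1}{2597}\right) = \frac{2458}{2597}$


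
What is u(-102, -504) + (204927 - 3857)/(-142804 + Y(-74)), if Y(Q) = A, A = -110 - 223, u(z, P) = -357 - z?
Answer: -36701005/143137 ≈ -256.40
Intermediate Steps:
A = -333
Y(Q) = -333
u(-102, -504) + (204927 - 3857)/(-142804 + Y(-74)) = (-357 - 1*(-102)) + (204927 - 3857)/(-142804 - 333) = (-357 + 102) + 201070/(-143137) = -255 + 201070*(-1/143137) = -255 - 201070/143137 = -36701005/143137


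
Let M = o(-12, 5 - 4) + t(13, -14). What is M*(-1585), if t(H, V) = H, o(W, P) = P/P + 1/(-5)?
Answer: -21873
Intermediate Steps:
o(W, P) = 4/5 (o(W, P) = 1 + 1*(-1/5) = 1 - 1/5 = 4/5)
M = 69/5 (M = 4/5 + 13 = 69/5 ≈ 13.800)
M*(-1585) = (69/5)*(-1585) = -21873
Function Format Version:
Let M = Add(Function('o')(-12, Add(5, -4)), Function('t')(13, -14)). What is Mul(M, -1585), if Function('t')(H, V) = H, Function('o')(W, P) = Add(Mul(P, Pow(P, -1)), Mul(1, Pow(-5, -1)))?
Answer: -21873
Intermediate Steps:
Function('o')(W, P) = Rational(4, 5) (Function('o')(W, P) = Add(1, Mul(1, Rational(-1, 5))) = Add(1, Rational(-1, 5)) = Rational(4, 5))
M = Rational(69, 5) (M = Add(Rational(4, 5), 13) = Rational(69, 5) ≈ 13.800)
Mul(M, -1585) = Mul(Rational(69, 5), -1585) = -21873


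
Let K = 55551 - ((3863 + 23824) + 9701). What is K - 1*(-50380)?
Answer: 68543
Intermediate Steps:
K = 18163 (K = 55551 - (27687 + 9701) = 55551 - 1*37388 = 55551 - 37388 = 18163)
K - 1*(-50380) = 18163 - 1*(-50380) = 18163 + 50380 = 68543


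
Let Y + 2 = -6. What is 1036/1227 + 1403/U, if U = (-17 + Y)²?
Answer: 2368981/766875 ≈ 3.0891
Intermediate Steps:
Y = -8 (Y = -2 - 6 = -8)
U = 625 (U = (-17 - 8)² = (-25)² = 625)
1036/1227 + 1403/U = 1036/1227 + 1403/625 = 2368981/766875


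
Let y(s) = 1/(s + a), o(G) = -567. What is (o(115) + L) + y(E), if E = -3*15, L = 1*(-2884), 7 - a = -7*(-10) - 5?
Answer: -355454/103 ≈ -3451.0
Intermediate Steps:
a = -58 (a = 7 - (-7*(-10) - 5) = 7 - (70 - 5) = 7 - 1*65 = 7 - 65 = -58)
L = -2884
E = -45
y(s) = 1/(-58 + s) (y(s) = 1/(s - 58) = 1/(-58 + s))
(o(115) + L) + y(E) = (-567 - 2884) + 1/(-58 - 45) = -3451 + 1/(-103) = -3451 - 1/103 = -355454/103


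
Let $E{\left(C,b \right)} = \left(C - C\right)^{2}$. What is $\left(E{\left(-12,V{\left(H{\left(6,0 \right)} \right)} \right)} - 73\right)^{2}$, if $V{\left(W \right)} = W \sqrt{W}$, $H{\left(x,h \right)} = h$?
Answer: $5329$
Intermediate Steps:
$V{\left(W \right)} = W^{\frac{3}{2}}$
$E{\left(C,b \right)} = 0$ ($E{\left(C,b \right)} = 0^{2} = 0$)
$\left(E{\left(-12,V{\left(H{\left(6,0 \right)} \right)} \right)} - 73\right)^{2} = \left(0 - 73\right)^{2} = \left(-73\right)^{2} = 5329$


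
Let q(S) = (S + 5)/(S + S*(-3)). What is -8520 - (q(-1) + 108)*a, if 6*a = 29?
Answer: -27155/3 ≈ -9051.7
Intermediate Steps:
a = 29/6 (a = (⅙)*29 = 29/6 ≈ 4.8333)
q(S) = -(5 + S)/(2*S) (q(S) = (5 + S)/(S - 3*S) = (5 + S)/((-2*S)) = (5 + S)*(-1/(2*S)) = -(5 + S)/(2*S))
-8520 - (q(-1) + 108)*a = -8520 - ((½)*(-5 - 1*(-1))/(-1) + 108)*29/6 = -8520 - ((½)*(-1)*(-5 + 1) + 108)*29/6 = -8520 - ((½)*(-1)*(-4) + 108)*29/6 = -8520 - (2 + 108)*29/6 = -8520 - 110*29/6 = -8520 - 1*1595/3 = -8520 - 1595/3 = -27155/3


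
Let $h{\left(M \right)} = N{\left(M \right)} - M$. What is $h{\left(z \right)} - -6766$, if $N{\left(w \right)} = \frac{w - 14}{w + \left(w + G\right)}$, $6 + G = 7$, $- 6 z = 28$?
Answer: $\frac{507968}{75} \approx 6772.9$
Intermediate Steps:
$z = - \frac{14}{3}$ ($z = \left(- \frac{1}{6}\right) 28 = - \frac{14}{3} \approx -4.6667$)
$G = 1$ ($G = -6 + 7 = 1$)
$N{\left(w \right)} = \frac{-14 + w}{1 + 2 w}$ ($N{\left(w \right)} = \frac{w - 14}{w + \left(w + 1\right)} = \frac{-14 + w}{w + \left(1 + w\right)} = \frac{-14 + w}{1 + 2 w}$)
$h{\left(M \right)} = - M + \frac{-14 + M}{1 + 2 M}$ ($h{\left(M \right)} = \frac{-14 + M}{1 + 2 M} - M = - M + \frac{-14 + M}{1 + 2 M}$)
$h{\left(z \right)} - -6766 = \frac{2 \left(-7 - \left(- \frac{14}{3}\right)^{2}\right)}{1 + 2 \left(- \frac{14}{3}\right)} - -6766 = \frac{2 \left(-7 - \frac{196}{9}\right)}{1 - \frac{28}{3}} + 6766 = \frac{2 \left(-7 - \frac{196}{9}\right)}{- \frac{25}{3}} + 6766 = 2 \left(- \frac{3}{25}\right) \left(- \frac{259}{9}\right) + 6766 = \frac{518}{75} + 6766 = \frac{507968}{75}$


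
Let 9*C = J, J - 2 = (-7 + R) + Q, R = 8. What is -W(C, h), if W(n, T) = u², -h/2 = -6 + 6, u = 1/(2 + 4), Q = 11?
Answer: -1/36 ≈ -0.027778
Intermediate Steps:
u = ⅙ (u = 1/6 = ⅙ ≈ 0.16667)
h = 0 (h = -2*(-6 + 6) = -2*0 = 0)
J = 14 (J = 2 + ((-7 + 8) + 11) = 2 + (1 + 11) = 2 + 12 = 14)
C = 14/9 (C = (⅑)*14 = 14/9 ≈ 1.5556)
W(n, T) = 1/36 (W(n, T) = (⅙)² = 1/36)
-W(C, h) = -1*1/36 = -1/36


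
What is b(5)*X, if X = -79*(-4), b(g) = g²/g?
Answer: 1580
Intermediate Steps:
b(g) = g
X = 316
b(5)*X = 5*316 = 1580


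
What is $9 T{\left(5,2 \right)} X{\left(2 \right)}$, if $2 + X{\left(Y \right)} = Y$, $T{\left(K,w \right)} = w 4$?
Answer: $0$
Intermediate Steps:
$T{\left(K,w \right)} = 4 w$
$X{\left(Y \right)} = -2 + Y$
$9 T{\left(5,2 \right)} X{\left(2 \right)} = 9 \cdot 4 \cdot 2 \left(-2 + 2\right) = 9 \cdot 8 \cdot 0 = 72 \cdot 0 = 0$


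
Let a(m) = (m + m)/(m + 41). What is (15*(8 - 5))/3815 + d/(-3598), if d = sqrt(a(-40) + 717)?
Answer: 9/763 - sqrt(13)/514 ≈ 0.0047809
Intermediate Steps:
a(m) = 2*m/(41 + m) (a(m) = (2*m)/(41 + m) = 2*m/(41 + m))
d = 7*sqrt(13) (d = sqrt(2*(-40)/(41 - 40) + 717) = sqrt(2*(-40)/1 + 717) = sqrt(2*(-40)*1 + 717) = sqrt(-80 + 717) = sqrt(637) = 7*sqrt(13) ≈ 25.239)
(15*(8 - 5))/3815 + d/(-3598) = (15*(8 - 5))/3815 + (7*sqrt(13))/(-3598) = (15*3)*(1/3815) + (7*sqrt(13))*(-1/3598) = 45*(1/3815) - sqrt(13)/514 = 9/763 - sqrt(13)/514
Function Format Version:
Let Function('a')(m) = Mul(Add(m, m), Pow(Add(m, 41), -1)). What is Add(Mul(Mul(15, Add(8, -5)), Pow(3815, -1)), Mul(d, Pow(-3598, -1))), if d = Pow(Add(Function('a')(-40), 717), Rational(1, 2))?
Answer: Add(Rational(9, 763), Mul(Rational(-1, 514), Pow(13, Rational(1, 2)))) ≈ 0.0047809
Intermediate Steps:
Function('a')(m) = Mul(2, m, Pow(Add(41, m), -1)) (Function('a')(m) = Mul(Mul(2, m), Pow(Add(41, m), -1)) = Mul(2, m, Pow(Add(41, m), -1)))
d = Mul(7, Pow(13, Rational(1, 2))) (d = Pow(Add(Mul(2, -40, Pow(Add(41, -40), -1)), 717), Rational(1, 2)) = Pow(Add(Mul(2, -40, Pow(1, -1)), 717), Rational(1, 2)) = Pow(Add(Mul(2, -40, 1), 717), Rational(1, 2)) = Pow(Add(-80, 717), Rational(1, 2)) = Pow(637, Rational(1, 2)) = Mul(7, Pow(13, Rational(1, 2))) ≈ 25.239)
Add(Mul(Mul(15, Add(8, -5)), Pow(3815, -1)), Mul(d, Pow(-3598, -1))) = Add(Mul(Mul(15, Add(8, -5)), Pow(3815, -1)), Mul(Mul(7, Pow(13, Rational(1, 2))), Pow(-3598, -1))) = Add(Mul(Mul(15, 3), Rational(1, 3815)), Mul(Mul(7, Pow(13, Rational(1, 2))), Rational(-1, 3598))) = Add(Mul(45, Rational(1, 3815)), Mul(Rational(-1, 514), Pow(13, Rational(1, 2)))) = Add(Rational(9, 763), Mul(Rational(-1, 514), Pow(13, Rational(1, 2))))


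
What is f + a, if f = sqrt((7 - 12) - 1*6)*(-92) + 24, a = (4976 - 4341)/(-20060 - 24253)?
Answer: 1062877/44313 - 92*I*sqrt(11) ≈ 23.986 - 305.13*I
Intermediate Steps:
a = -635/44313 (a = 635/(-44313) = 635*(-1/44313) = -635/44313 ≈ -0.014330)
f = 24 - 92*I*sqrt(11) (f = sqrt(-5 - 6)*(-92) + 24 = sqrt(-11)*(-92) + 24 = (I*sqrt(11))*(-92) + 24 = -92*I*sqrt(11) + 24 = 24 - 92*I*sqrt(11) ≈ 24.0 - 305.13*I)
f + a = (24 - 92*I*sqrt(11)) - 635/44313 = 1062877/44313 - 92*I*sqrt(11)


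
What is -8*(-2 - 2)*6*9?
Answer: 1728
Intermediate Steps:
-8*(-2 - 2)*6*9 = -(-32)*6*9 = -8*(-24)*9 = 192*9 = 1728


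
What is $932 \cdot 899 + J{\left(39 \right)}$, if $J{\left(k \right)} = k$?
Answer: $837907$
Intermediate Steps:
$932 \cdot 899 + J{\left(39 \right)} = 932 \cdot 899 + 39 = 837868 + 39 = 837907$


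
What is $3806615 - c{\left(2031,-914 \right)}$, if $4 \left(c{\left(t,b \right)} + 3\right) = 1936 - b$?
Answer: $\frac{7611811}{2} \approx 3.8059 \cdot 10^{6}$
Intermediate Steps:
$c{\left(t,b \right)} = 481 - \frac{b}{4}$ ($c{\left(t,b \right)} = -3 + \frac{1936 - b}{4} = -3 - \left(-484 + \frac{b}{4}\right) = 481 - \frac{b}{4}$)
$3806615 - c{\left(2031,-914 \right)} = 3806615 - \left(481 - - \frac{457}{2}\right) = 3806615 - \left(481 + \frac{457}{2}\right) = 3806615 - \frac{1419}{2} = \frac{7611811}{2}$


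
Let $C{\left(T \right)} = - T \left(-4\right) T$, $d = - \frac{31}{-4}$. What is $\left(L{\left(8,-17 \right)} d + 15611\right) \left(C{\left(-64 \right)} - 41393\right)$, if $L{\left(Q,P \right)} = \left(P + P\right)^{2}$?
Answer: $-614471130$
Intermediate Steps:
$L{\left(Q,P \right)} = 4 P^{2}$ ($L{\left(Q,P \right)} = \left(2 P\right)^{2} = 4 P^{2}$)
$d = \frac{31}{4}$ ($d = \left(-31\right) \left(- \frac{1}{4}\right) = \frac{31}{4} \approx 7.75$)
$C{\left(T \right)} = 4 T^{2}$ ($C{\left(T \right)} = - - 4 T T = - \left(-4\right) T^{2} = 4 T^{2}$)
$\left(L{\left(8,-17 \right)} d + 15611\right) \left(C{\left(-64 \right)} - 41393\right) = \left(4 \left(-17\right)^{2} \cdot \frac{31}{4} + 15611\right) \left(4 \left(-64\right)^{2} - 41393\right) = \left(4 \cdot 289 \cdot \frac{31}{4} + 15611\right) \left(4 \cdot 4096 - 41393\right) = \left(1156 \cdot \frac{31}{4} + 15611\right) \left(16384 - 41393\right) = \left(8959 + 15611\right) \left(-25009\right) = 24570 \left(-25009\right) = -614471130$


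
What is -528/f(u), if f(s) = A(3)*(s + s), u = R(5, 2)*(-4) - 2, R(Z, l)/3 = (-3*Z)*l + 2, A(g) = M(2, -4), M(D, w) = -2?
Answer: 66/167 ≈ 0.39521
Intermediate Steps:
A(g) = -2
R(Z, l) = 6 - 9*Z*l (R(Z, l) = 3*((-3*Z)*l + 2) = 3*(-3*Z*l + 2) = 3*(2 - 3*Z*l) = 6 - 9*Z*l)
u = 334 (u = (6 - 9*5*2)*(-4) - 2 = (6 - 90)*(-4) - 2 = -84*(-4) - 2 = 336 - 2 = 334)
f(s) = -4*s (f(s) = -2*(s + s) = -4*s)
-528/f(u) = -528/((-4*334)) = -528/(-1336) = -528*(-1/1336) = 66/167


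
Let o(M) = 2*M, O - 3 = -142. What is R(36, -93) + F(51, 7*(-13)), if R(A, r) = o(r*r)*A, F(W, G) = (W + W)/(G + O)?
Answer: 71613669/115 ≈ 6.2273e+5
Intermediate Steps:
O = -139 (O = 3 - 142 = -139)
F(W, G) = 2*W/(-139 + G) (F(W, G) = (W + W)/(G - 139) = (2*W)/(-139 + G) = 2*W/(-139 + G))
R(A, r) = 2*A*r**2 (R(A, r) = (2*(r*r))*A = (2*r**2)*A = 2*A*r**2)
R(36, -93) + F(51, 7*(-13)) = 2*36*(-93)**2 + 2*51/(-139 + 7*(-13)) = 2*36*8649 + 2*51/(-139 - 91) = 622728 + 2*51/(-230) = 622728 + 2*51*(-1/230) = 622728 - 51/115 = 71613669/115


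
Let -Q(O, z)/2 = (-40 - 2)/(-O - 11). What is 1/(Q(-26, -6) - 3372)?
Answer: -5/16832 ≈ -0.00029705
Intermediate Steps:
Q(O, z) = 84/(-11 - O) (Q(O, z) = -2*(-40 - 2)/(-O - 11) = -(-84)/(-11 - O) = 84/(-11 - O))
1/(Q(-26, -6) - 3372) = 1/(-84/(11 - 26) - 3372) = 1/(-84/(-15) - 3372) = 1/(-84*(-1/15) - 3372) = 1/(28/5 - 3372) = 1/(-16832/5) = -5/16832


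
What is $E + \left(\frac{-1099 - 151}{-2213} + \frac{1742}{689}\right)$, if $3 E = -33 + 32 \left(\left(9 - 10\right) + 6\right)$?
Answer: $\frac{15984079}{351867} \approx 45.426$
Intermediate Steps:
$E = \frac{127}{3}$ ($E = \frac{-33 + 32 \left(\left(9 - 10\right) + 6\right)}{3} = \frac{-33 + 32 \left(-1 + 6\right)}{3} = \frac{-33 + 32 \cdot 5}{3} = \frac{-33 + 160}{3} = \frac{1}{3} \cdot 127 = \frac{127}{3} \approx 42.333$)
$E + \left(\frac{-1099 - 151}{-2213} + \frac{1742}{689}\right) = \frac{127}{3} + \left(\frac{-1099 - 151}{-2213} + \frac{1742}{689}\right) = \frac{127}{3} + \left(\left(-1099 - 151\right) \left(- \frac{1}{2213}\right) + 1742 \cdot \frac{1}{689}\right) = \frac{127}{3} + \left(\left(-1250\right) \left(- \frac{1}{2213}\right) + \frac{134}{53}\right) = \frac{127}{3} + \left(\frac{1250}{2213} + \frac{134}{53}\right) = \frac{127}{3} + \frac{362792}{117289} = \frac{15984079}{351867}$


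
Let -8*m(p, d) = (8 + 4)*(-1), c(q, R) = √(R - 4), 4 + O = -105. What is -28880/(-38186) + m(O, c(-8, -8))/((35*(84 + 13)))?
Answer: 98104879/129641470 ≈ 0.75674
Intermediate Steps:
O = -109 (O = -4 - 105 = -109)
c(q, R) = √(-4 + R)
m(p, d) = 3/2 (m(p, d) = -(8 + 4)*(-1)/8 = -3*(-1)/2 = -⅛*(-12) = 3/2)
-28880/(-38186) + m(O, c(-8, -8))/((35*(84 + 13))) = -28880/(-38186) + 3/(2*((35*(84 + 13)))) = -28880*(-1/38186) + 3/(2*((35*97))) = 14440/19093 + (3/2)/3395 = 14440/19093 + (3/2)*(1/3395) = 14440/19093 + 3/6790 = 98104879/129641470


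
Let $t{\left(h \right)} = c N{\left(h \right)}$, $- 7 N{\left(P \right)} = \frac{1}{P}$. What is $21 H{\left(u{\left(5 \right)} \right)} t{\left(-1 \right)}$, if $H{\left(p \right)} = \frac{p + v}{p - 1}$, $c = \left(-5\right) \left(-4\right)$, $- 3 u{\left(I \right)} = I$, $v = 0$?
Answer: $\frac{75}{2} \approx 37.5$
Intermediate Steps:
$u{\left(I \right)} = - \frac{I}{3}$
$c = 20$
$N{\left(P \right)} = - \frac{1}{7 P}$
$t{\left(h \right)} = - \frac{20}{7 h}$ ($t{\left(h \right)} = 20 \left(- \frac{1}{7 h}\right) = - \frac{20}{7 h}$)
$H{\left(p \right)} = \frac{p}{-1 + p}$ ($H{\left(p \right)} = \frac{p + 0}{p - 1} = \frac{p}{-1 + p}$)
$21 H{\left(u{\left(5 \right)} \right)} t{\left(-1 \right)} = 21 \frac{\left(- \frac{1}{3}\right) 5}{-1 - \frac{5}{3}} \left(- \frac{20}{7 \left(-1\right)}\right) = 21 \left(- \frac{5}{3 \left(-1 - \frac{5}{3}\right)}\right) \left(\left(- \frac{20}{7}\right) \left(-1\right)\right) = 21 \left(- \frac{5}{3 \left(- \frac{8}{3}\right)}\right) \frac{20}{7} = 21 \left(\left(- \frac{5}{3}\right) \left(- \frac{3}{8}\right)\right) \frac{20}{7} = 21 \cdot \frac{5}{8} \cdot \frac{20}{7} = \frac{105}{8} \cdot \frac{20}{7} = \frac{75}{2}$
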